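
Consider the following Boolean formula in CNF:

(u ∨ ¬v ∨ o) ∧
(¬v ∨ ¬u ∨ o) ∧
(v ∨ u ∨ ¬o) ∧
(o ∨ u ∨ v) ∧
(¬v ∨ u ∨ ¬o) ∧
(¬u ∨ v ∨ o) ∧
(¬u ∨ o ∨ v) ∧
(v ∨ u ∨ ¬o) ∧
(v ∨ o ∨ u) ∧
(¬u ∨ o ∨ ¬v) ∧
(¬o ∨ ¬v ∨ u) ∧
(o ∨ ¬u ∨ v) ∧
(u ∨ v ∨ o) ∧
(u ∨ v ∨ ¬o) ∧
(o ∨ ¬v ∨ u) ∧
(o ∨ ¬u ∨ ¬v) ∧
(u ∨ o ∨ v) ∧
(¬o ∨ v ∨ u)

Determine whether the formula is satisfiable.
Yes

Yes, the formula is satisfiable.

One satisfying assignment is: v=False, o=True, u=True

Verification: With this assignment, all 18 clauses evaluate to true.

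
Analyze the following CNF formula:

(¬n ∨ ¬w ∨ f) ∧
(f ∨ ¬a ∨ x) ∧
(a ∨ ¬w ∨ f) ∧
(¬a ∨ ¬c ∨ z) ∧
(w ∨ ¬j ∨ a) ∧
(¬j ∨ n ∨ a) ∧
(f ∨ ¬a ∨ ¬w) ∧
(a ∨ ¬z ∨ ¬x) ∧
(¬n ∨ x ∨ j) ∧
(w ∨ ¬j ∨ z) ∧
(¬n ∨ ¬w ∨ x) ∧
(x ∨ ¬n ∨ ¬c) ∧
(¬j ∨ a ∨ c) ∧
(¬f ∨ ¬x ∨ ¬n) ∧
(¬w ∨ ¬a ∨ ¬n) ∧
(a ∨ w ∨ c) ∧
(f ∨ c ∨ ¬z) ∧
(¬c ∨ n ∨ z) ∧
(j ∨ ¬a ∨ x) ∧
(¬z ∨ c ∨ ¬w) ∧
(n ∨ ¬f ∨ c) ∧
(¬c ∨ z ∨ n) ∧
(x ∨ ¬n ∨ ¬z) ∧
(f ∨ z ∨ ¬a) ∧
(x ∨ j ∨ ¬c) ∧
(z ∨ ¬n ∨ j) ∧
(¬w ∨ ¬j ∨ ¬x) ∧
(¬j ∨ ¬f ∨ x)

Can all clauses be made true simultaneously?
Yes

Yes, the formula is satisfiable.

One satisfying assignment is: j=True, c=True, w=False, f=False, n=True, x=True, a=True, z=True

Verification: With this assignment, all 28 clauses evaluate to true.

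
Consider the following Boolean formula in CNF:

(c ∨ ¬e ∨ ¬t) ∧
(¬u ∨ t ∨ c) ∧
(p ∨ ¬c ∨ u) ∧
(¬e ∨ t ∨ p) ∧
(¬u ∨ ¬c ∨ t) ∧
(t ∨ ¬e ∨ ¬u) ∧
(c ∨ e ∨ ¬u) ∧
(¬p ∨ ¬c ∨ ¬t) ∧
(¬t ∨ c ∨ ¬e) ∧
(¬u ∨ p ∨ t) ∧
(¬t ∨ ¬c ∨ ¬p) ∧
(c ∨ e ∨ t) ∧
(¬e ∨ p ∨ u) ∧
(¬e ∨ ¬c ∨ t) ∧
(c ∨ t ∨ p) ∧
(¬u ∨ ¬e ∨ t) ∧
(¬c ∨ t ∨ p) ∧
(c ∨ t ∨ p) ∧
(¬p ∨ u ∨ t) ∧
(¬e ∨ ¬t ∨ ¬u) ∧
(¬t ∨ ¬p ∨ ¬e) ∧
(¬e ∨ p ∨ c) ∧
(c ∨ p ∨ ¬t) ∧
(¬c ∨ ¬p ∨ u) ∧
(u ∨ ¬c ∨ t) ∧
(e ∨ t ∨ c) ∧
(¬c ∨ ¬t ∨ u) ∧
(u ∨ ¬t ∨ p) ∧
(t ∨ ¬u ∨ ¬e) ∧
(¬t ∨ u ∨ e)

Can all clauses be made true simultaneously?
Yes

Yes, the formula is satisfiable.

One satisfying assignment is: u=True, c=True, t=True, p=False, e=False

Verification: With this assignment, all 30 clauses evaluate to true.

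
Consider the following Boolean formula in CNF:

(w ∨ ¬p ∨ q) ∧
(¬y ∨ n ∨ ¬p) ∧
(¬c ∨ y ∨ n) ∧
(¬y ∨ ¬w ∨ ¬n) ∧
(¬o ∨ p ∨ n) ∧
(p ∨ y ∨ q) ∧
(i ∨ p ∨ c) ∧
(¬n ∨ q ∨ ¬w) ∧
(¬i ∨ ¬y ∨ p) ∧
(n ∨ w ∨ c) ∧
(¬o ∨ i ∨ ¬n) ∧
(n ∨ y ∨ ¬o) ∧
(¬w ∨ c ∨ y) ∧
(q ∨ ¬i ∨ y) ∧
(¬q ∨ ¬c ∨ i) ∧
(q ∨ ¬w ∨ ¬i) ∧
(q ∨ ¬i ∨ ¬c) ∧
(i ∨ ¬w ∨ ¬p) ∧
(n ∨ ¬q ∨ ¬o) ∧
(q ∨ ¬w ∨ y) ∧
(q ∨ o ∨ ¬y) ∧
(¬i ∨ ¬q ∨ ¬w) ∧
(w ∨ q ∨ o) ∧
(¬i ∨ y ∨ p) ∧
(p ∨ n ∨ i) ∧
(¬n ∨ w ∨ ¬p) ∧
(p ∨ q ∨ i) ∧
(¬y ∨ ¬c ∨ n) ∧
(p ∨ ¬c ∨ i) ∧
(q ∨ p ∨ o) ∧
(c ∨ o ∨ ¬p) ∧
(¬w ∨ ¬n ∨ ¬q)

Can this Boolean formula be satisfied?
No

No, the formula is not satisfiable.

No assignment of truth values to the variables can make all 32 clauses true simultaneously.

The formula is UNSAT (unsatisfiable).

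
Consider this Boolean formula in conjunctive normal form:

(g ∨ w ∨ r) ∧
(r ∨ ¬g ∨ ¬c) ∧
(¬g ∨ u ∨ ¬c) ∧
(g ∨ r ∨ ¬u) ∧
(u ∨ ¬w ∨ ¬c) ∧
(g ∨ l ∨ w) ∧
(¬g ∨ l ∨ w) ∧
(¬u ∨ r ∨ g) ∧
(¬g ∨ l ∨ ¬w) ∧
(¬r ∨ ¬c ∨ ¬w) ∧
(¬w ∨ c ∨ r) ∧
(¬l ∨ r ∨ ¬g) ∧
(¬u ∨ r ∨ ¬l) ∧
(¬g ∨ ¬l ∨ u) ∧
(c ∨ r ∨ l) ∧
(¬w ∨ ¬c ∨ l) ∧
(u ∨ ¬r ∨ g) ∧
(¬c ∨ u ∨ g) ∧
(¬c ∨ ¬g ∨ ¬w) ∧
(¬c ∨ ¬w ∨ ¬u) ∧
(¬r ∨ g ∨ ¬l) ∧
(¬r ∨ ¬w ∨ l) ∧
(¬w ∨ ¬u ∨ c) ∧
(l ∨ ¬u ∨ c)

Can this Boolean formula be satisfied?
Yes

Yes, the formula is satisfiable.

One satisfying assignment is: r=True, c=False, g=True, l=True, u=True, w=False

Verification: With this assignment, all 24 clauses evaluate to true.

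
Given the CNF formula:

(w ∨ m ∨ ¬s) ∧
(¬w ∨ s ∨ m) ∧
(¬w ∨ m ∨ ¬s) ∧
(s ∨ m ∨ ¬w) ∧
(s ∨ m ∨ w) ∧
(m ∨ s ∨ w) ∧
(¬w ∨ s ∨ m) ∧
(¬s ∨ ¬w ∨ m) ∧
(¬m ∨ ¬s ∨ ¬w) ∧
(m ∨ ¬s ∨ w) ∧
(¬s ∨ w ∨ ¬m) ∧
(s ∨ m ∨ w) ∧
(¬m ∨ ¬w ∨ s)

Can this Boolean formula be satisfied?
Yes

Yes, the formula is satisfiable.

One satisfying assignment is: s=False, w=False, m=True

Verification: With this assignment, all 13 clauses evaluate to true.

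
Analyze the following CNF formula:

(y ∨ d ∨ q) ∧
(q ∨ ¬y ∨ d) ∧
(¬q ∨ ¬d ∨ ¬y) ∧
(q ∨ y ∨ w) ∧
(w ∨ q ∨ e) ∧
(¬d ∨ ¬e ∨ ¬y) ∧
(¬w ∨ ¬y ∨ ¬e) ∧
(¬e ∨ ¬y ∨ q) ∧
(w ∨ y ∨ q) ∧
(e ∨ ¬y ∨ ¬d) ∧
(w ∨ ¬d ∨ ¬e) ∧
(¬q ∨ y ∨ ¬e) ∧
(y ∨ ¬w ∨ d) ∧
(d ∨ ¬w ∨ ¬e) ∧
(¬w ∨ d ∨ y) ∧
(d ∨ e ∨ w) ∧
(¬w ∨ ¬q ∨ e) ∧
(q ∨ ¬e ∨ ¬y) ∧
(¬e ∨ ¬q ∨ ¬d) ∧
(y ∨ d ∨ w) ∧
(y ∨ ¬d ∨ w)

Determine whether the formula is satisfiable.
Yes

Yes, the formula is satisfiable.

One satisfying assignment is: y=True, d=False, e=True, w=False, q=True

Verification: With this assignment, all 21 clauses evaluate to true.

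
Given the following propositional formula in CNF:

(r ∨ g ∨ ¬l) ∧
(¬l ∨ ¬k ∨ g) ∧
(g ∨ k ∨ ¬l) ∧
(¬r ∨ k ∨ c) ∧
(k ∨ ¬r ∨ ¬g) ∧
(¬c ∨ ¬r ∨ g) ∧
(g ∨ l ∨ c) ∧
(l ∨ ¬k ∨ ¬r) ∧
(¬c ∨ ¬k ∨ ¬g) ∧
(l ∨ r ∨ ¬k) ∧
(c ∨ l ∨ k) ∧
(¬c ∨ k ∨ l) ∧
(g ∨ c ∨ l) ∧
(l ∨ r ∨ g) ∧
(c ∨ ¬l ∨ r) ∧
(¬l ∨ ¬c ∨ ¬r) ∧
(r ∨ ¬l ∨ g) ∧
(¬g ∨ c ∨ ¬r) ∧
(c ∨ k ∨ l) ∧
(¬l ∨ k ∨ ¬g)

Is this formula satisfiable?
No

No, the formula is not satisfiable.

No assignment of truth values to the variables can make all 20 clauses true simultaneously.

The formula is UNSAT (unsatisfiable).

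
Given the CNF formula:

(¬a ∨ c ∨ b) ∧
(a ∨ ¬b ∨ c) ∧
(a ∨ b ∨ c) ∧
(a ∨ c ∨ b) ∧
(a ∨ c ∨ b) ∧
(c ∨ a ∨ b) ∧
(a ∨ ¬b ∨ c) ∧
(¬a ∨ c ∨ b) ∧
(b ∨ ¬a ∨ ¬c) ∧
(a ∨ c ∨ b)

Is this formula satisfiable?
Yes

Yes, the formula is satisfiable.

One satisfying assignment is: a=True, b=True, c=False

Verification: With this assignment, all 10 clauses evaluate to true.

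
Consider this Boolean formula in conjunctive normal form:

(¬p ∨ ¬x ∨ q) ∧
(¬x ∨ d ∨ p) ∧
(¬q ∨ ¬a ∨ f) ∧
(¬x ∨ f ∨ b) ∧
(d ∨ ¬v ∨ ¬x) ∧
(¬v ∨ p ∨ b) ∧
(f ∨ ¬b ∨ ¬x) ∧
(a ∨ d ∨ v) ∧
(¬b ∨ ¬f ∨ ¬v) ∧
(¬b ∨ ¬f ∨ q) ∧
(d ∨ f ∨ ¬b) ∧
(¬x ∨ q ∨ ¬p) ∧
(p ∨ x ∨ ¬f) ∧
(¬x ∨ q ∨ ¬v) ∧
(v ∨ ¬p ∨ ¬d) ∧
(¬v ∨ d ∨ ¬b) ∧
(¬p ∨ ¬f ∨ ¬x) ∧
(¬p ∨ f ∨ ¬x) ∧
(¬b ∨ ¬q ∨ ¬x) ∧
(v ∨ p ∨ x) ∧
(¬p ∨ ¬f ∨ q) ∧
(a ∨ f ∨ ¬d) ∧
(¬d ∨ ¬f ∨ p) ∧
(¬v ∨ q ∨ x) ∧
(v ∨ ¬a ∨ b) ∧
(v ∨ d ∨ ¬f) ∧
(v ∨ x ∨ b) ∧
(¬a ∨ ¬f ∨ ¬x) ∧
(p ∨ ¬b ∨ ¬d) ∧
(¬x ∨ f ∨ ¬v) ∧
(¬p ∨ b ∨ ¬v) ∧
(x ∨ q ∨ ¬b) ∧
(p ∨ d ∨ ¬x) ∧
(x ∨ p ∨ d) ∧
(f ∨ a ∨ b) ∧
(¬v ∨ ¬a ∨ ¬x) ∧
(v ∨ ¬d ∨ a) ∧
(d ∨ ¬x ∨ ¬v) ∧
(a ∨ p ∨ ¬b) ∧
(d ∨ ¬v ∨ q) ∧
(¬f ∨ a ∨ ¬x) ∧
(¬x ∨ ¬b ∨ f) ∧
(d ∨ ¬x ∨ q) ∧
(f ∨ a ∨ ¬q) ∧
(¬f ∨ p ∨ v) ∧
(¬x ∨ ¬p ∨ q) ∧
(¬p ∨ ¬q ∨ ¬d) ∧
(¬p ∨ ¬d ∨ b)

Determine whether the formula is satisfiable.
No

No, the formula is not satisfiable.

No assignment of truth values to the variables can make all 48 clauses true simultaneously.

The formula is UNSAT (unsatisfiable).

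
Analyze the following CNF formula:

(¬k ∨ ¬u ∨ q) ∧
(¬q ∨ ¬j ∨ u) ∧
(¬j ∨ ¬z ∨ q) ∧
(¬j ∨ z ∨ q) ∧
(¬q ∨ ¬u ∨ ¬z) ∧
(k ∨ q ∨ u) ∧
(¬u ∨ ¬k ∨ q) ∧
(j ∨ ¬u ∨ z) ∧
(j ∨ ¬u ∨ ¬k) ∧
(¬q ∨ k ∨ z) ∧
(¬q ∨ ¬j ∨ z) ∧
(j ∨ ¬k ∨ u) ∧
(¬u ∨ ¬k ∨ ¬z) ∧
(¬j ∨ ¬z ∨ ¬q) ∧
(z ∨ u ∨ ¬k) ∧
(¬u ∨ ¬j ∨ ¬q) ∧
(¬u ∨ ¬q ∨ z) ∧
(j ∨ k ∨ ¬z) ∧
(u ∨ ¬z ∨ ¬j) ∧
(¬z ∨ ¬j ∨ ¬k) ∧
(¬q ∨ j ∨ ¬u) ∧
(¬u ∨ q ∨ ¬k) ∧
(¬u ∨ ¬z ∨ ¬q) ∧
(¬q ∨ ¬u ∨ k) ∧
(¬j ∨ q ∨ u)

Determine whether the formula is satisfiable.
No

No, the formula is not satisfiable.

No assignment of truth values to the variables can make all 25 clauses true simultaneously.

The formula is UNSAT (unsatisfiable).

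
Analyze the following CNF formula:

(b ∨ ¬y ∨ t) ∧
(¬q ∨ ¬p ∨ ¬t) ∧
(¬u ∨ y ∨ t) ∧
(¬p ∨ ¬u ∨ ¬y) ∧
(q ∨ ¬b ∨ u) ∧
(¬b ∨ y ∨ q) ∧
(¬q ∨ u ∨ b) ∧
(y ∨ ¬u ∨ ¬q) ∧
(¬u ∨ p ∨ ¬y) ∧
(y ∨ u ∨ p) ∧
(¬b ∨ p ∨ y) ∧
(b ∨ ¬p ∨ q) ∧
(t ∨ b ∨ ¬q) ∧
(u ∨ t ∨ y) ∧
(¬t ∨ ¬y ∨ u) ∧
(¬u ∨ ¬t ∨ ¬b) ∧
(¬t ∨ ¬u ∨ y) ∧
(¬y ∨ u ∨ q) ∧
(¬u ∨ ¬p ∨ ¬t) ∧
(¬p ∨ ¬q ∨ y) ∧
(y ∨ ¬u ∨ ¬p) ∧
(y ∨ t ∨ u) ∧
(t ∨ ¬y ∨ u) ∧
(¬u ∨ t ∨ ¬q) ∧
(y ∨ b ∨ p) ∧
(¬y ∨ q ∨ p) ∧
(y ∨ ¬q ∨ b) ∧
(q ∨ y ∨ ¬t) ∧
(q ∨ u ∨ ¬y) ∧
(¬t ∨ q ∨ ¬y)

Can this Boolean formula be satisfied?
No

No, the formula is not satisfiable.

No assignment of truth values to the variables can make all 30 clauses true simultaneously.

The formula is UNSAT (unsatisfiable).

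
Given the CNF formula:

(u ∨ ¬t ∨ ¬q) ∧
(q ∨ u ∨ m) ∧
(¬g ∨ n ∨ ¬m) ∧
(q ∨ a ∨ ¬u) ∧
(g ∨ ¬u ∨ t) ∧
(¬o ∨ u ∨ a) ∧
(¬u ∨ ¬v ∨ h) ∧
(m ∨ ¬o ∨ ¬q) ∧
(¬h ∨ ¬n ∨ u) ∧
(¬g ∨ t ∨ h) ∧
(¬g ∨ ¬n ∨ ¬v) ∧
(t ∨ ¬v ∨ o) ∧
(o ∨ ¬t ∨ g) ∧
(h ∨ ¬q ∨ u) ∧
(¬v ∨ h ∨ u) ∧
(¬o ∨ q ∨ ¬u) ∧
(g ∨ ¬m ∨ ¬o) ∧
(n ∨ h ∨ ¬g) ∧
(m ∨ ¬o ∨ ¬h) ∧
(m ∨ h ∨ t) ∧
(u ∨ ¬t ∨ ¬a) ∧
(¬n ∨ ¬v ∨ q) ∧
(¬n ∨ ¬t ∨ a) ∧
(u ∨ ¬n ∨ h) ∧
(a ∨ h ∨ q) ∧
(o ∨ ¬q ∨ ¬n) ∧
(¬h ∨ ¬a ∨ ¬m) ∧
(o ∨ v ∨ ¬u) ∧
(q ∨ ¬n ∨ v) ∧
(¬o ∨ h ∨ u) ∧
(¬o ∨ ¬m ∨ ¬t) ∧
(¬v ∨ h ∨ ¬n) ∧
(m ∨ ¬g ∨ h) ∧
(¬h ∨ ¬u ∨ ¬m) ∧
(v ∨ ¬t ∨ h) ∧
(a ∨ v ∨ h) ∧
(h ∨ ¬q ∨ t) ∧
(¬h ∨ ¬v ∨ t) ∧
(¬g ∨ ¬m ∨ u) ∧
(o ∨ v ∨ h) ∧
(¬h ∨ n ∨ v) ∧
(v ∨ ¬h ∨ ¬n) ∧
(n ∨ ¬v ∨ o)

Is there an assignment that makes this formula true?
No

No, the formula is not satisfiable.

No assignment of truth values to the variables can make all 43 clauses true simultaneously.

The formula is UNSAT (unsatisfiable).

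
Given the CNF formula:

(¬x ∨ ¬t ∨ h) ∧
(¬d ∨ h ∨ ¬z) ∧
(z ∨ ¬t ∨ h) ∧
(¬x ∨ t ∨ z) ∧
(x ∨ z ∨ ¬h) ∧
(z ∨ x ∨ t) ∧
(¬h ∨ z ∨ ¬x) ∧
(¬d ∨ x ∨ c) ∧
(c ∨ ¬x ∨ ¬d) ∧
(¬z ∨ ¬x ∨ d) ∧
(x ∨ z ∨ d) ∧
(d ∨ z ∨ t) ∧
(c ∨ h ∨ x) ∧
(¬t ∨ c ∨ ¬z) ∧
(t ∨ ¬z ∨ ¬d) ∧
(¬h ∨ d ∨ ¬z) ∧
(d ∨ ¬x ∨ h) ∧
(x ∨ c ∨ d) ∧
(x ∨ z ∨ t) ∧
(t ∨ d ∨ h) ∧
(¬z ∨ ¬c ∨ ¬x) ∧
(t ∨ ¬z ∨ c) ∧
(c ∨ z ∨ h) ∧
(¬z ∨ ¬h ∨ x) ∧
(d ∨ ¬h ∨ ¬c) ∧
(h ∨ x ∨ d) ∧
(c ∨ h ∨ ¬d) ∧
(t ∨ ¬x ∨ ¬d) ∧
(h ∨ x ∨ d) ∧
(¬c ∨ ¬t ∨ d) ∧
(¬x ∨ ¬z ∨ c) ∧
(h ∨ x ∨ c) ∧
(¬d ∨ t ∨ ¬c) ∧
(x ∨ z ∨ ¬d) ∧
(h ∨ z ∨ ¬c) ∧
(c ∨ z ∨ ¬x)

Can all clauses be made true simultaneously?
No

No, the formula is not satisfiable.

No assignment of truth values to the variables can make all 36 clauses true simultaneously.

The formula is UNSAT (unsatisfiable).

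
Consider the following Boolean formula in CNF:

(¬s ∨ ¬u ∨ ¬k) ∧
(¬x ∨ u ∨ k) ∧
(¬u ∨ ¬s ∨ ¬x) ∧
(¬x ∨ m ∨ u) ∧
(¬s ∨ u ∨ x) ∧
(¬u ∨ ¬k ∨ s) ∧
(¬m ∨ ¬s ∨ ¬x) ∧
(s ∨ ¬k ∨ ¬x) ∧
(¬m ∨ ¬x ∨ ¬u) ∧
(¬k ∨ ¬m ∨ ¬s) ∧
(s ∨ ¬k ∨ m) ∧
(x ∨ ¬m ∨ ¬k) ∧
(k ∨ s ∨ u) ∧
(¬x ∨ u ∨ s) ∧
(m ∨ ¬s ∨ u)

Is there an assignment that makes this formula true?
Yes

Yes, the formula is satisfiable.

One satisfying assignment is: u=True, k=False, s=False, x=False, m=False

Verification: With this assignment, all 15 clauses evaluate to true.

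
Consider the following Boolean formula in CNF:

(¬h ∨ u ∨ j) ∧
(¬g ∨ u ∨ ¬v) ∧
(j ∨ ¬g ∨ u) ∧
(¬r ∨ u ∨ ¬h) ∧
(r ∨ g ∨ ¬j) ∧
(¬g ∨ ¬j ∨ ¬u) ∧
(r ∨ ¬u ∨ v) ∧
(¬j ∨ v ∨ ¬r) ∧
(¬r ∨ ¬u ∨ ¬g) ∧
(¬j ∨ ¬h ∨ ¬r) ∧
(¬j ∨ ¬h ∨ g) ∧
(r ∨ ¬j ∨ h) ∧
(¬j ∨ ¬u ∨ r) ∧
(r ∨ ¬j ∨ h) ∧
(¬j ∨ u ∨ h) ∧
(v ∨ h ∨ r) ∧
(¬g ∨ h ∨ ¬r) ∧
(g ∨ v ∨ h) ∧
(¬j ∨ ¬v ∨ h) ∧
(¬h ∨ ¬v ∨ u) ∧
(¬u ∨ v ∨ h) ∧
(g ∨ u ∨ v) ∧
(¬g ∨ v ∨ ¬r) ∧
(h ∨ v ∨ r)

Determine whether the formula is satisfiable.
Yes

Yes, the formula is satisfiable.

One satisfying assignment is: u=False, g=False, v=True, h=False, r=False, j=False

Verification: With this assignment, all 24 clauses evaluate to true.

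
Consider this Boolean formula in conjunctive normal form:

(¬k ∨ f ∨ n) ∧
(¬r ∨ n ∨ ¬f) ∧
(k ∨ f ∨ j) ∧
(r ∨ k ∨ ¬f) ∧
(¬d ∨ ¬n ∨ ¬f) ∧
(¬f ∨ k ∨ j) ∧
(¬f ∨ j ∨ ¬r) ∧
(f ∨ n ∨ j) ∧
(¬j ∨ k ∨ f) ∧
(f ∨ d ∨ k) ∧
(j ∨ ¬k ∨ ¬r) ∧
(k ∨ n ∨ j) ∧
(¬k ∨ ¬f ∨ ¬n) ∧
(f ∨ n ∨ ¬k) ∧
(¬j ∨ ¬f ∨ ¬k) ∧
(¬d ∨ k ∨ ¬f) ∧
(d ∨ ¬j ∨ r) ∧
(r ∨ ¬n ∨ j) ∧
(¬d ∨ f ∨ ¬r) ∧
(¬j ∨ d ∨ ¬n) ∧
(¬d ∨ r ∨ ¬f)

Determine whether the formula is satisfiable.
Yes

Yes, the formula is satisfiable.

One satisfying assignment is: n=False, r=False, k=True, d=False, j=False, f=True

Verification: With this assignment, all 21 clauses evaluate to true.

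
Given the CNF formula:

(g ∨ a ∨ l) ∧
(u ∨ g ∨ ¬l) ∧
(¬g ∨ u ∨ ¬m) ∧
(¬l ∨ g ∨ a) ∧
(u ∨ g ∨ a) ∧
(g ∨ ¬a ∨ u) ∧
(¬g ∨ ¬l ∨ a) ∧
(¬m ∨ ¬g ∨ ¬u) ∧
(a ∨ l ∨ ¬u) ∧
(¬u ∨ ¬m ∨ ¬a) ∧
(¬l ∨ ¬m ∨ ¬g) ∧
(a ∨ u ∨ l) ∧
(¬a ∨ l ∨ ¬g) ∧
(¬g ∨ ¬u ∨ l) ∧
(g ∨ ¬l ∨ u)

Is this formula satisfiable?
Yes

Yes, the formula is satisfiable.

One satisfying assignment is: m=False, g=True, u=True, a=True, l=True

Verification: With this assignment, all 15 clauses evaluate to true.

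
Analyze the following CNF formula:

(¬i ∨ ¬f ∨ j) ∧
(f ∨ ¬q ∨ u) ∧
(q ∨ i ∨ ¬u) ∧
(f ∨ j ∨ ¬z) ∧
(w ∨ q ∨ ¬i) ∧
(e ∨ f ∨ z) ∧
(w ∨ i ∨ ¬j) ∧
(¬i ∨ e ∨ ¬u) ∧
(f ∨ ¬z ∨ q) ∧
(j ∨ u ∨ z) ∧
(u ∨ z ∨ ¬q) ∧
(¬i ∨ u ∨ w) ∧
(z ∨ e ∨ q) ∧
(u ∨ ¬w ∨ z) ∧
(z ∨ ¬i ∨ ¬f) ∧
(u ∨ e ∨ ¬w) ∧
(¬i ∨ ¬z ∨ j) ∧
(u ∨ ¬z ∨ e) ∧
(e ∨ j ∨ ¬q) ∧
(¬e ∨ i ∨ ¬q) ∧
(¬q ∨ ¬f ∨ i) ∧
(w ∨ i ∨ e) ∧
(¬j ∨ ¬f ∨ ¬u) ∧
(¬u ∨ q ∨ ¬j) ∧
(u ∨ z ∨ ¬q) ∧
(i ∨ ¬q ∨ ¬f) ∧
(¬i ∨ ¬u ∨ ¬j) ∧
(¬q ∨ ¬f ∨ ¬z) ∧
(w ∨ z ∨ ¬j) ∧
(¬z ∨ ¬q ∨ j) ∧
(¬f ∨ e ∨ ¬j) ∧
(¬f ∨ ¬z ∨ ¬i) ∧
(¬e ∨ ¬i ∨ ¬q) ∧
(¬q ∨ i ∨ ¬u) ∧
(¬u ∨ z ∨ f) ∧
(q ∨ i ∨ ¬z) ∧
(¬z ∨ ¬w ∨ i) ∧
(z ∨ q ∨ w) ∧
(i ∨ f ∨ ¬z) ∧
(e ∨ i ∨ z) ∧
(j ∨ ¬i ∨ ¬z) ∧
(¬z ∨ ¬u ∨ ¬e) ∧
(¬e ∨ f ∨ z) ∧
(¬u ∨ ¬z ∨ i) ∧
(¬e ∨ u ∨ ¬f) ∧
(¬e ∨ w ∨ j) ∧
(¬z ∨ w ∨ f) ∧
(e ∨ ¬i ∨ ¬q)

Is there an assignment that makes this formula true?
No

No, the formula is not satisfiable.

No assignment of truth values to the variables can make all 48 clauses true simultaneously.

The formula is UNSAT (unsatisfiable).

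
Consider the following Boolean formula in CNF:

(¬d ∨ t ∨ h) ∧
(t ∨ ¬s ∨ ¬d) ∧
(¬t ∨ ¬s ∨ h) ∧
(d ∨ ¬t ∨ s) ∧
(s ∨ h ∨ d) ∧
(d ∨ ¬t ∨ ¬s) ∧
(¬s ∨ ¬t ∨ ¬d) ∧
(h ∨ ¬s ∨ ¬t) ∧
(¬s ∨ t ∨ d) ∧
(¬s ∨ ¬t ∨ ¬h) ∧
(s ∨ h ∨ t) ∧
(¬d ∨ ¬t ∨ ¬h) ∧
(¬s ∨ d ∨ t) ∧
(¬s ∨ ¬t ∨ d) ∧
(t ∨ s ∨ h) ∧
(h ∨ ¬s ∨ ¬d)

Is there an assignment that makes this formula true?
Yes

Yes, the formula is satisfiable.

One satisfying assignment is: t=False, s=False, h=True, d=False

Verification: With this assignment, all 16 clauses evaluate to true.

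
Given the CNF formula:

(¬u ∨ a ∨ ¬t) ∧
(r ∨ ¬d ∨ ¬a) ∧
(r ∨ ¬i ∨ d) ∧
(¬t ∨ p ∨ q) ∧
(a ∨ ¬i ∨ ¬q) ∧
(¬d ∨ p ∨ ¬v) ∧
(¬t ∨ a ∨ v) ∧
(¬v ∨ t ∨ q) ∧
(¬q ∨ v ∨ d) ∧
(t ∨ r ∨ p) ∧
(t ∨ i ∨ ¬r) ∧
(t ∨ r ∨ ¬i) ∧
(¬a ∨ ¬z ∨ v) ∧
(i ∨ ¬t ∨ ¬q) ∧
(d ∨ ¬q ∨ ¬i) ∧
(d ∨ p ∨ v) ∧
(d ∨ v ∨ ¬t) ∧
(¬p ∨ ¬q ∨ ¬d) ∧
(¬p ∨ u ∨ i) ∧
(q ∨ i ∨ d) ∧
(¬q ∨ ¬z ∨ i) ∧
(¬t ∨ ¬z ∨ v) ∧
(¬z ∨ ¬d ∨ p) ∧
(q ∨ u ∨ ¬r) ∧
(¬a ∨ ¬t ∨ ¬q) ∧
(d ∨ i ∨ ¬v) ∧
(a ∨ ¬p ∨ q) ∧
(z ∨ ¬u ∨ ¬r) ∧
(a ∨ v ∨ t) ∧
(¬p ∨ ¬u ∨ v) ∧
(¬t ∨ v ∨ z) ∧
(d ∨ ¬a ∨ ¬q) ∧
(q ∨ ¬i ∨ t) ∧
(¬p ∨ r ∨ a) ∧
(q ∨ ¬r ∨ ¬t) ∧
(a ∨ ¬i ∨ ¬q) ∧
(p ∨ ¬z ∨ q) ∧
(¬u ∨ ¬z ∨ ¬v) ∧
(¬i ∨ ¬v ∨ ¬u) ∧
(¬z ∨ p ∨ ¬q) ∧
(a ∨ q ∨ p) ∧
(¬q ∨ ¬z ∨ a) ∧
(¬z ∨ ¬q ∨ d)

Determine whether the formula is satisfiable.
Yes

Yes, the formula is satisfiable.

One satisfying assignment is: t=False, d=True, r=True, v=False, z=False, q=True, i=True, u=False, a=True, p=False

Verification: With this assignment, all 43 clauses evaluate to true.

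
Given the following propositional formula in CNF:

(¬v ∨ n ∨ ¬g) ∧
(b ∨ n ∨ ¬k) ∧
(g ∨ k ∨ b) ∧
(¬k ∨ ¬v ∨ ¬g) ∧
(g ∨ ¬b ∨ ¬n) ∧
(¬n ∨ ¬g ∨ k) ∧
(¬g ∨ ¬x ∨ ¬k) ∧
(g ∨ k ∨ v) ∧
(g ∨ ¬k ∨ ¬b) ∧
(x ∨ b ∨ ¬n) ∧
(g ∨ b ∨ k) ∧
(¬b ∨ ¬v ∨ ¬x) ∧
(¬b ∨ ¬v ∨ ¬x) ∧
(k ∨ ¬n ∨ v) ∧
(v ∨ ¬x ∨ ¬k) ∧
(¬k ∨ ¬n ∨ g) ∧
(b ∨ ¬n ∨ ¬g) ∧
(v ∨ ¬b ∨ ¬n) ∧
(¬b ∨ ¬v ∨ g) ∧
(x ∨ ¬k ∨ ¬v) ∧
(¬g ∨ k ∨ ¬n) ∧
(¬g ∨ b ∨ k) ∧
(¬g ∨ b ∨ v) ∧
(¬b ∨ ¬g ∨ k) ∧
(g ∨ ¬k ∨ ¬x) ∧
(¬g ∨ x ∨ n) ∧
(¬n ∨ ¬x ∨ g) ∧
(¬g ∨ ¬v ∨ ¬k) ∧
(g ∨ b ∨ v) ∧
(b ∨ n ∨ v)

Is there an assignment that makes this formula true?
No

No, the formula is not satisfiable.

No assignment of truth values to the variables can make all 30 clauses true simultaneously.

The formula is UNSAT (unsatisfiable).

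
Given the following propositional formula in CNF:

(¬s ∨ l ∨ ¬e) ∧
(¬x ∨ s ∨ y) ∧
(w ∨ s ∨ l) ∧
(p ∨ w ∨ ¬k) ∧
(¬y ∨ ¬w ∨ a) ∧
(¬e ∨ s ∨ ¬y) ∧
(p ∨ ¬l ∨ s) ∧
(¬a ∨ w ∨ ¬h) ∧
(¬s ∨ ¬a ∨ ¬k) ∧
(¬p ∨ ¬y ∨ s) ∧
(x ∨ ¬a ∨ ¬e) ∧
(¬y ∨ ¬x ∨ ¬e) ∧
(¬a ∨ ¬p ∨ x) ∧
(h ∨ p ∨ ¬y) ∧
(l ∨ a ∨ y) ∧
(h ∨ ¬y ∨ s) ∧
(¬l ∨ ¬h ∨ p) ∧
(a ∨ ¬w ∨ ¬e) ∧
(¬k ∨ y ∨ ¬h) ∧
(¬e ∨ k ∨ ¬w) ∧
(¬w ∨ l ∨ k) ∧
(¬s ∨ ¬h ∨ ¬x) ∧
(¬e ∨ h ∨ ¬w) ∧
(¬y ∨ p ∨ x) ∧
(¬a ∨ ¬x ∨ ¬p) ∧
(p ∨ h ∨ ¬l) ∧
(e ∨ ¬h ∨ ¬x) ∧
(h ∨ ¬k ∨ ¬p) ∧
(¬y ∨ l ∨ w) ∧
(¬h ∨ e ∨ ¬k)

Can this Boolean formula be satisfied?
Yes

Yes, the formula is satisfiable.

One satisfying assignment is: l=True, w=False, s=False, h=False, k=False, y=False, x=False, a=False, p=True, e=False

Verification: With this assignment, all 30 clauses evaluate to true.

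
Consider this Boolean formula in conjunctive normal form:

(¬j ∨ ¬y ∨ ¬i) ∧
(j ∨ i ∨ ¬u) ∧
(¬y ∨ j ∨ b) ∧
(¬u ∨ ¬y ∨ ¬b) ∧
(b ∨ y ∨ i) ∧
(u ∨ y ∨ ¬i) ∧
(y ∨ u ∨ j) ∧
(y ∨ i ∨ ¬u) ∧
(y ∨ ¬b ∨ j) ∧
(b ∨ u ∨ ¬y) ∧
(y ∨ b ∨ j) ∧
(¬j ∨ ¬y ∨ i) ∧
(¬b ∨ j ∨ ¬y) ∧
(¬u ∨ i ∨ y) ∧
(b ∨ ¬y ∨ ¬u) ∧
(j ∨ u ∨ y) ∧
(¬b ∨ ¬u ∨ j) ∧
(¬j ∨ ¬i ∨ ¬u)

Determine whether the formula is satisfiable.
Yes

Yes, the formula is satisfiable.

One satisfying assignment is: j=True, b=True, y=False, i=False, u=False

Verification: With this assignment, all 18 clauses evaluate to true.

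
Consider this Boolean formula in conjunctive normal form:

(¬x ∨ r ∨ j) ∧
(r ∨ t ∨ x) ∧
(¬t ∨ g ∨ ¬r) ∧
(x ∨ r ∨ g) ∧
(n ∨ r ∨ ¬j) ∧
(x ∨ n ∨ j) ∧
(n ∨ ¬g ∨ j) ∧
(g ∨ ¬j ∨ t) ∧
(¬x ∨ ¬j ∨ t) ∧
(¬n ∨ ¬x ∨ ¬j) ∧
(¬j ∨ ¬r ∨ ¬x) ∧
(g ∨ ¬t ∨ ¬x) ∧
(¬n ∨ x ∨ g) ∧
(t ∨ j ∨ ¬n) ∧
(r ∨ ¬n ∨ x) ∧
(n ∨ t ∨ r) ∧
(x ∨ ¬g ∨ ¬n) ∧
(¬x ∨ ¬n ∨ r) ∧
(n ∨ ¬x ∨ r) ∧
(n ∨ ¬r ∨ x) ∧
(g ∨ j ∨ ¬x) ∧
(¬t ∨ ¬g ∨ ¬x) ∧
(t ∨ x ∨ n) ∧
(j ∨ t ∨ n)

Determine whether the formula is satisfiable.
No

No, the formula is not satisfiable.

No assignment of truth values to the variables can make all 24 clauses true simultaneously.

The formula is UNSAT (unsatisfiable).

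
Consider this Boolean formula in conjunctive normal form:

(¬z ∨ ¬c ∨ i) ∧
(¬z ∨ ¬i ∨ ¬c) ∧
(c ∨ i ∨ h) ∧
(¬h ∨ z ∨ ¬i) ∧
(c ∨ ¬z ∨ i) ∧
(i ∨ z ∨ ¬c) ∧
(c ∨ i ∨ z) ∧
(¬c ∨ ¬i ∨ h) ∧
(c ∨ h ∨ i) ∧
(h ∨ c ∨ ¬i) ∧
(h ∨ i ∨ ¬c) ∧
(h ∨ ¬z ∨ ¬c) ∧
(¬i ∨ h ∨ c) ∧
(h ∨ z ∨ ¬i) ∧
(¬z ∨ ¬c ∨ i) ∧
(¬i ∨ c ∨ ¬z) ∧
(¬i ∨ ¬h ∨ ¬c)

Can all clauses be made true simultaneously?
No

No, the formula is not satisfiable.

No assignment of truth values to the variables can make all 17 clauses true simultaneously.

The formula is UNSAT (unsatisfiable).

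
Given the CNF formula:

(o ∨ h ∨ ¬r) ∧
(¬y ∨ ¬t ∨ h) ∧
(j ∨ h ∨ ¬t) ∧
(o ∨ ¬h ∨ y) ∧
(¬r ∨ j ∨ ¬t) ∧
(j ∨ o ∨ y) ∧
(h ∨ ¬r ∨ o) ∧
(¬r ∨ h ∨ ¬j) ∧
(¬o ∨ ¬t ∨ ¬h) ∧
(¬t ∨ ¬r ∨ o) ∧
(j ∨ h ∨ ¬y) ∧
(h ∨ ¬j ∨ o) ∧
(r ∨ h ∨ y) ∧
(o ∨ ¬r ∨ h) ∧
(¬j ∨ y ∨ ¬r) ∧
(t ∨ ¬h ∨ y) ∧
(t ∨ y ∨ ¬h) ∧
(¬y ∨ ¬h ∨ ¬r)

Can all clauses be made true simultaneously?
Yes

Yes, the formula is satisfiable.

One satisfying assignment is: r=True, j=False, h=False, o=True, t=False, y=False

Verification: With this assignment, all 18 clauses evaluate to true.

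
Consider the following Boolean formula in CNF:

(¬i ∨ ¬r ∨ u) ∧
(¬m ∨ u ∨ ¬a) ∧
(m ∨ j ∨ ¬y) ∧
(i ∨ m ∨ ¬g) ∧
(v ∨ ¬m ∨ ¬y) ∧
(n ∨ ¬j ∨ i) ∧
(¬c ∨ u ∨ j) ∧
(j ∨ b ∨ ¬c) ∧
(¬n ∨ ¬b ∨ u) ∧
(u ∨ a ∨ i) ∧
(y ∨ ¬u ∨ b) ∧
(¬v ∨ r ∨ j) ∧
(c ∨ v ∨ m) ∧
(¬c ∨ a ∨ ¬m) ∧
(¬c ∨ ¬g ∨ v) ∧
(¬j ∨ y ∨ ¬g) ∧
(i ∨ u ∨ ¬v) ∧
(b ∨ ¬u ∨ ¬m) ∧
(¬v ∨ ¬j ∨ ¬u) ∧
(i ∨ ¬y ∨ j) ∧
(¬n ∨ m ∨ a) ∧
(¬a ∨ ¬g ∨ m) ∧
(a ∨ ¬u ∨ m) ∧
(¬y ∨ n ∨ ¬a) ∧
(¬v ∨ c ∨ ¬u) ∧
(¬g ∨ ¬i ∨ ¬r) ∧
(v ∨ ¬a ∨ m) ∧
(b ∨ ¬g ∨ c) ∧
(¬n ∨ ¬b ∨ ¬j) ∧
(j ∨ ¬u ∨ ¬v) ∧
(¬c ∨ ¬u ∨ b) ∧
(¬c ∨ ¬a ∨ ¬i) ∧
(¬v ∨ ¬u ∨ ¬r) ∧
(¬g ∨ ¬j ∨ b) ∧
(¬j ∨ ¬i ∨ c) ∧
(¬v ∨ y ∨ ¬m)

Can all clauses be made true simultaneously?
Yes

Yes, the formula is satisfiable.

One satisfying assignment is: y=False, c=False, b=False, n=False, u=False, i=True, j=False, r=False, a=False, v=False, m=True, g=False

Verification: With this assignment, all 36 clauses evaluate to true.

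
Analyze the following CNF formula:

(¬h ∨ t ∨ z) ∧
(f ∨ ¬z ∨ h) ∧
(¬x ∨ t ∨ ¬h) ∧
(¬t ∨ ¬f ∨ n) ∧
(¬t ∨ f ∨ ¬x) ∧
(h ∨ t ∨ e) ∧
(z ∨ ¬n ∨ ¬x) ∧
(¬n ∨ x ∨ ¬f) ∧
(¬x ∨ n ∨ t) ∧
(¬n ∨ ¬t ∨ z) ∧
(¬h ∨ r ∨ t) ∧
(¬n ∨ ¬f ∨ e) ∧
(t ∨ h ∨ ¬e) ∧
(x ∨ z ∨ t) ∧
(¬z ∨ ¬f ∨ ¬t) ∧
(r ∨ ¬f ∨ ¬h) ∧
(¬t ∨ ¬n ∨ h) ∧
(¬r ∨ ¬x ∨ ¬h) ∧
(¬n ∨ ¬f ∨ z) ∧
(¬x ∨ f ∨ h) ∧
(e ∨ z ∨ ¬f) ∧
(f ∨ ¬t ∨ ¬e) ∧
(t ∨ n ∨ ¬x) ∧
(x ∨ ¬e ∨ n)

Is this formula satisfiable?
Yes

Yes, the formula is satisfiable.

One satisfying assignment is: r=False, e=False, n=False, x=False, f=False, z=False, t=True, h=False

Verification: With this assignment, all 24 clauses evaluate to true.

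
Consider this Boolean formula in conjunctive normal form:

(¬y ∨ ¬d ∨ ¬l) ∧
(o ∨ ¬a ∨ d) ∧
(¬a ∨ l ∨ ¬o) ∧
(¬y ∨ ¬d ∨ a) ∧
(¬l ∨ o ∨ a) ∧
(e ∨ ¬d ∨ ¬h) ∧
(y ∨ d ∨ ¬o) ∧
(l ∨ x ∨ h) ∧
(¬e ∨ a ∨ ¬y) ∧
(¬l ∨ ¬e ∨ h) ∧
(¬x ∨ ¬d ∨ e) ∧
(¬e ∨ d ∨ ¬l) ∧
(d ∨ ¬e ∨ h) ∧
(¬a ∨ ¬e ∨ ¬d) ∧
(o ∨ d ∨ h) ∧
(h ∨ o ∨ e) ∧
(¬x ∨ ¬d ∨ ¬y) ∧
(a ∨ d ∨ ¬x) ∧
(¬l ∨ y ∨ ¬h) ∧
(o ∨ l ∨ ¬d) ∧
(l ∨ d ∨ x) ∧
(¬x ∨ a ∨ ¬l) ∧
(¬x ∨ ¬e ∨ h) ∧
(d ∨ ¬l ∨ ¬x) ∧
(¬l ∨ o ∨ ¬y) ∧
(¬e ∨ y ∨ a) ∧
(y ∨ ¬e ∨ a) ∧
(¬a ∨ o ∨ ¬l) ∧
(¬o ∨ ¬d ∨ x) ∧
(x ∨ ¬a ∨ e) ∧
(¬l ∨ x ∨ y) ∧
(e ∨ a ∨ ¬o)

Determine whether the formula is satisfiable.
No

No, the formula is not satisfiable.

No assignment of truth values to the variables can make all 32 clauses true simultaneously.

The formula is UNSAT (unsatisfiable).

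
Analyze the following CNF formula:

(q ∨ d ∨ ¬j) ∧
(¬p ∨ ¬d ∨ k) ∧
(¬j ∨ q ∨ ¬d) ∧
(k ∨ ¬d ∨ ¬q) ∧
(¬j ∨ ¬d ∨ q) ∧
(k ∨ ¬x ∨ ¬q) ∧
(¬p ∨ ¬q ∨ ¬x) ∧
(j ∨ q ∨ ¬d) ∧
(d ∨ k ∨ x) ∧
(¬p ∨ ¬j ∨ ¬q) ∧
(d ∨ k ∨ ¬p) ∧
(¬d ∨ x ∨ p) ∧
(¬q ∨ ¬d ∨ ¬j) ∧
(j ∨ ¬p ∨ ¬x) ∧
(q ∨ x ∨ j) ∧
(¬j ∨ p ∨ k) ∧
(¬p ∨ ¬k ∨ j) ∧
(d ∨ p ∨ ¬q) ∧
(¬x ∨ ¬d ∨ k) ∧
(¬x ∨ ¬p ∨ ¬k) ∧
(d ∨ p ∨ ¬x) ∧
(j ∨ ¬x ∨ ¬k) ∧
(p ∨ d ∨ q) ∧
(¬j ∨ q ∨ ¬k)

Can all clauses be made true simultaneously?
No

No, the formula is not satisfiable.

No assignment of truth values to the variables can make all 24 clauses true simultaneously.

The formula is UNSAT (unsatisfiable).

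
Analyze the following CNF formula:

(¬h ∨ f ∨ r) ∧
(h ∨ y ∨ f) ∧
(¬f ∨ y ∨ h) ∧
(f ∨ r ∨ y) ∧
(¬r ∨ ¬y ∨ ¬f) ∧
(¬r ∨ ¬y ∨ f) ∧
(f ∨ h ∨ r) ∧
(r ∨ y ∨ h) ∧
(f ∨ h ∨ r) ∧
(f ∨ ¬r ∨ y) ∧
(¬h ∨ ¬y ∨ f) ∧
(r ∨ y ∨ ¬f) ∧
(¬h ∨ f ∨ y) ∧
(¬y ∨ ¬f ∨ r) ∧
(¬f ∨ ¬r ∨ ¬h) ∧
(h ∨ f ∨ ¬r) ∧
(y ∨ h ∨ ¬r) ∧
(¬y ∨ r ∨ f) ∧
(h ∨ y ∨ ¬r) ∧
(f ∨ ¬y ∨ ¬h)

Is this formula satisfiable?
No

No, the formula is not satisfiable.

No assignment of truth values to the variables can make all 20 clauses true simultaneously.

The formula is UNSAT (unsatisfiable).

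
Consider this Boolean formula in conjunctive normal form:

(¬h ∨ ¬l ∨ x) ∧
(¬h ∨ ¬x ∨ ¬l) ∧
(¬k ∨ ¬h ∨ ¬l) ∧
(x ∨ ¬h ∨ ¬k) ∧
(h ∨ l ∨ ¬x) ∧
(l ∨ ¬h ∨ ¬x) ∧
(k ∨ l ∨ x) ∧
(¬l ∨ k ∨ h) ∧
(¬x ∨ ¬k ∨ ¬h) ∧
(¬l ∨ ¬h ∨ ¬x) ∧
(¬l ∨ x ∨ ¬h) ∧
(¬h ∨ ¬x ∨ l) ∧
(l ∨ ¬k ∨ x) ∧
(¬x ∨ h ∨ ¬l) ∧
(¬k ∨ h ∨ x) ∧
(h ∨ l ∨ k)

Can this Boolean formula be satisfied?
No

No, the formula is not satisfiable.

No assignment of truth values to the variables can make all 16 clauses true simultaneously.

The formula is UNSAT (unsatisfiable).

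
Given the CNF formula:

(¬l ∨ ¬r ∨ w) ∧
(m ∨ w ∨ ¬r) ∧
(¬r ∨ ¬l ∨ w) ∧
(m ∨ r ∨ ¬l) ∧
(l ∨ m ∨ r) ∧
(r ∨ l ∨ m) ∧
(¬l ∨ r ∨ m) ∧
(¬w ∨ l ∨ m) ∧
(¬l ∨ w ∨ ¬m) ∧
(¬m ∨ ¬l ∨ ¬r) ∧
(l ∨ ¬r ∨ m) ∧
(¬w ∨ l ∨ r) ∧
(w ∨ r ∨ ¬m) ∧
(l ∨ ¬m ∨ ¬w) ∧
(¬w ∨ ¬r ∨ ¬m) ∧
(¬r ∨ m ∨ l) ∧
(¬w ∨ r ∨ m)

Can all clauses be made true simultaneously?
Yes

Yes, the formula is satisfiable.

One satisfying assignment is: r=True, m=False, w=True, l=True

Verification: With this assignment, all 17 clauses evaluate to true.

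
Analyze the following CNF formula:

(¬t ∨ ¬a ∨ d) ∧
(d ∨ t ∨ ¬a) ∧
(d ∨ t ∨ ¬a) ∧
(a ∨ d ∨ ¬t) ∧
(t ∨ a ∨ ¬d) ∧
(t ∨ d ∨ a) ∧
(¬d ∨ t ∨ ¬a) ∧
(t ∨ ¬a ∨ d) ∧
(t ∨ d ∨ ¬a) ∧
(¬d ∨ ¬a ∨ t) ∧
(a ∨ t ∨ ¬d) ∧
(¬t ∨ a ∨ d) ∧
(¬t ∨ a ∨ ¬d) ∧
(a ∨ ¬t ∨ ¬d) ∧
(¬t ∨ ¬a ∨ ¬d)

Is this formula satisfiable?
No

No, the formula is not satisfiable.

No assignment of truth values to the variables can make all 15 clauses true simultaneously.

The formula is UNSAT (unsatisfiable).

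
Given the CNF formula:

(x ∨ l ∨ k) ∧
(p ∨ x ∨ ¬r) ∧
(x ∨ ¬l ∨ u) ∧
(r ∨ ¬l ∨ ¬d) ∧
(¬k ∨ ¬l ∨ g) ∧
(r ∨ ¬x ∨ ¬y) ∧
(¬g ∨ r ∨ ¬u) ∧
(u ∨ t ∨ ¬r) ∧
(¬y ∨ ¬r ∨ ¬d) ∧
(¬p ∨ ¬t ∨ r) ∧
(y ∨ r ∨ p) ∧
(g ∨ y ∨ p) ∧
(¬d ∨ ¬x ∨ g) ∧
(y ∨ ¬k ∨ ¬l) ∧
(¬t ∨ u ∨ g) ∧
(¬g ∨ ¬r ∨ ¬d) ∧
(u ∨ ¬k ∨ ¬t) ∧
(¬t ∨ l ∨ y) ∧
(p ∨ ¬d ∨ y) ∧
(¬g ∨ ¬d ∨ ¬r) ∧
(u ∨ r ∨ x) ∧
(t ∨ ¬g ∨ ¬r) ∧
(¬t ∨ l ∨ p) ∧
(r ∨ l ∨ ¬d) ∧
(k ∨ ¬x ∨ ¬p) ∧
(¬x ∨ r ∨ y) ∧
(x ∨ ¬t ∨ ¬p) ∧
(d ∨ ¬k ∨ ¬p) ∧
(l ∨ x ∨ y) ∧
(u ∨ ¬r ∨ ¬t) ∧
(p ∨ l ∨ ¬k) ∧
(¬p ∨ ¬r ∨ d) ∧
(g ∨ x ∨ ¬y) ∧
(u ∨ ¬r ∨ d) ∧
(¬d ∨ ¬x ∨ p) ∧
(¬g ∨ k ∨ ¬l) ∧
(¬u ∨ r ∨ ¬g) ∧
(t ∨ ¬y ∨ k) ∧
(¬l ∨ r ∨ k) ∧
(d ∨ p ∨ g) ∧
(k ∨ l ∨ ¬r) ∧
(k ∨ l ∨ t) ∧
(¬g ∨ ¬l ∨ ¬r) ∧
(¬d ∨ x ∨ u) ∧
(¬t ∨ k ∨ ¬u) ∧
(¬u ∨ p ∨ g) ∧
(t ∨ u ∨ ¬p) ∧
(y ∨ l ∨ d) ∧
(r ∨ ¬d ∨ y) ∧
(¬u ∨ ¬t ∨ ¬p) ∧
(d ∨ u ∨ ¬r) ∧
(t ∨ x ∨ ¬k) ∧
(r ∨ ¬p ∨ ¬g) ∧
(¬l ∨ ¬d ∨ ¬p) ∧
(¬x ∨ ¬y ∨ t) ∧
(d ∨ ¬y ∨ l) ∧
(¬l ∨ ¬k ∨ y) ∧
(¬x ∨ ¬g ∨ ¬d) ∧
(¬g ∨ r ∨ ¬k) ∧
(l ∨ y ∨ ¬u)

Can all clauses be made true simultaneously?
No

No, the formula is not satisfiable.

No assignment of truth values to the variables can make all 60 clauses true simultaneously.

The formula is UNSAT (unsatisfiable).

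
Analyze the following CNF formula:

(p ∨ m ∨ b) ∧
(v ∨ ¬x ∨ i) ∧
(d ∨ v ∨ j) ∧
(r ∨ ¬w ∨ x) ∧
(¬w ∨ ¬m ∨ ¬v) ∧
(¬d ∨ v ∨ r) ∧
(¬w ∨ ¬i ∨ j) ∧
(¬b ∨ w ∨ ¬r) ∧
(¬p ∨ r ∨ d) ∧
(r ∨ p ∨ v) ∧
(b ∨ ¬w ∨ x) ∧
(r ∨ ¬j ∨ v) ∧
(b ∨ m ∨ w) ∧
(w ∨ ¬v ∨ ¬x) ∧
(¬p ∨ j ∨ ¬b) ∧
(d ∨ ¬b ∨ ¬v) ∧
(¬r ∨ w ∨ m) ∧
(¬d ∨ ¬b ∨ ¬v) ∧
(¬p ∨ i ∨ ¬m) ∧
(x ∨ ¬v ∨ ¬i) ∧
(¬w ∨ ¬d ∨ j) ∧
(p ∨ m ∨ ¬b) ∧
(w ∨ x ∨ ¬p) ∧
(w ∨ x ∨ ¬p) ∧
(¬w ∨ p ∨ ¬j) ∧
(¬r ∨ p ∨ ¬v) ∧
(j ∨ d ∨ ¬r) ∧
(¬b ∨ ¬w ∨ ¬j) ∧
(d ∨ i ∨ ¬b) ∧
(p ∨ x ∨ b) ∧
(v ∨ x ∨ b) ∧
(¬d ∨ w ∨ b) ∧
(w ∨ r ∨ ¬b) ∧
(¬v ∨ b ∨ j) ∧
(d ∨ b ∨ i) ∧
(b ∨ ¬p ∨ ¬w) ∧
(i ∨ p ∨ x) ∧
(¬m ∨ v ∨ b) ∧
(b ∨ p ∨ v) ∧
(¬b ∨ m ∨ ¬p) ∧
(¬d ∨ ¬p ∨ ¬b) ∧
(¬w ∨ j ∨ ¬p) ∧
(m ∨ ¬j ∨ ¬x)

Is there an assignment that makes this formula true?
No

No, the formula is not satisfiable.

No assignment of truth values to the variables can make all 43 clauses true simultaneously.

The formula is UNSAT (unsatisfiable).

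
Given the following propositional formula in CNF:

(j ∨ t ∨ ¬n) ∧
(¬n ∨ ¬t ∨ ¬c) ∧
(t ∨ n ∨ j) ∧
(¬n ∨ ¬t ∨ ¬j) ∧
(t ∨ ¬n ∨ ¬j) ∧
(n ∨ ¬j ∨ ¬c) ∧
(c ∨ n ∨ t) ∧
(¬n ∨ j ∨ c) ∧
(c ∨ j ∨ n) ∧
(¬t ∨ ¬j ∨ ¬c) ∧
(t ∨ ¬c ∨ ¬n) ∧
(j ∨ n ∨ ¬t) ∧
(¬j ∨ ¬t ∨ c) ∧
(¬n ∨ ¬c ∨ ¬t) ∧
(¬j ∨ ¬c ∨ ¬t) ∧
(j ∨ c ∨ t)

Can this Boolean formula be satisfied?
No

No, the formula is not satisfiable.

No assignment of truth values to the variables can make all 16 clauses true simultaneously.

The formula is UNSAT (unsatisfiable).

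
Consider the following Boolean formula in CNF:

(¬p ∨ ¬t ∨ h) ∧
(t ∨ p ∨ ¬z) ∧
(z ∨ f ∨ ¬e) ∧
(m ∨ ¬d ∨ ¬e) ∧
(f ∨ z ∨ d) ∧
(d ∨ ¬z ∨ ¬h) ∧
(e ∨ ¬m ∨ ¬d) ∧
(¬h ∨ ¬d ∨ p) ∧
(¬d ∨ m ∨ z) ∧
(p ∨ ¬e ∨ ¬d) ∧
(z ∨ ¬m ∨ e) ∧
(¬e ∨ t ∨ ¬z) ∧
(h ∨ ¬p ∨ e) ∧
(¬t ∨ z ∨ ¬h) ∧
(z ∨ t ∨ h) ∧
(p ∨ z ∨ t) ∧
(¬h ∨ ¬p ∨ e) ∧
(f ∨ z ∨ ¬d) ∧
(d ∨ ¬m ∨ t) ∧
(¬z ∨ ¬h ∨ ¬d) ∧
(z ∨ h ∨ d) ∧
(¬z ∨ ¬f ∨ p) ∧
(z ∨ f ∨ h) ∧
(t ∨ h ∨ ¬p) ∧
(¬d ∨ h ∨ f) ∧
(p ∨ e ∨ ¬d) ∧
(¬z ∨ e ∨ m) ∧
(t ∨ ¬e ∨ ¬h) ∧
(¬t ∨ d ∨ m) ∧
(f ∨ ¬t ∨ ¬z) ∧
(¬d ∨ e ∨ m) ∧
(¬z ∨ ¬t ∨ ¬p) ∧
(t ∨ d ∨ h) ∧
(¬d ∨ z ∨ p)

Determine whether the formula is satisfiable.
No

No, the formula is not satisfiable.

No assignment of truth values to the variables can make all 34 clauses true simultaneously.

The formula is UNSAT (unsatisfiable).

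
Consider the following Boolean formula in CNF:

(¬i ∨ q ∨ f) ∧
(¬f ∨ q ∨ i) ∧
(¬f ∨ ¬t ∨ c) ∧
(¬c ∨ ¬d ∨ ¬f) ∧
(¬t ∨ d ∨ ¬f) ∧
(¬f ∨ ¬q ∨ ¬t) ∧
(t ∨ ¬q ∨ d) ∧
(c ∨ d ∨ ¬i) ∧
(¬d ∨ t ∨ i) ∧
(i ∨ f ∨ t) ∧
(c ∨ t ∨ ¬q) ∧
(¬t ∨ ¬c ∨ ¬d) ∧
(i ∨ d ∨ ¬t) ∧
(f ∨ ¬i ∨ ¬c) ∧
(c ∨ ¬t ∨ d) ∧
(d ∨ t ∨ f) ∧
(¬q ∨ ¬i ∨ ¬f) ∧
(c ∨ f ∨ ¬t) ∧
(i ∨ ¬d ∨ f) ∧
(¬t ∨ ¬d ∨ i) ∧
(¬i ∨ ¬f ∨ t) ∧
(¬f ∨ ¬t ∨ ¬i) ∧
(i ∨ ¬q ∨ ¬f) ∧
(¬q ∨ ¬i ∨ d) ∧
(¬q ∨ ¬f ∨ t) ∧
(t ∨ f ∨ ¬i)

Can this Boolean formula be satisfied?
No

No, the formula is not satisfiable.

No assignment of truth values to the variables can make all 26 clauses true simultaneously.

The formula is UNSAT (unsatisfiable).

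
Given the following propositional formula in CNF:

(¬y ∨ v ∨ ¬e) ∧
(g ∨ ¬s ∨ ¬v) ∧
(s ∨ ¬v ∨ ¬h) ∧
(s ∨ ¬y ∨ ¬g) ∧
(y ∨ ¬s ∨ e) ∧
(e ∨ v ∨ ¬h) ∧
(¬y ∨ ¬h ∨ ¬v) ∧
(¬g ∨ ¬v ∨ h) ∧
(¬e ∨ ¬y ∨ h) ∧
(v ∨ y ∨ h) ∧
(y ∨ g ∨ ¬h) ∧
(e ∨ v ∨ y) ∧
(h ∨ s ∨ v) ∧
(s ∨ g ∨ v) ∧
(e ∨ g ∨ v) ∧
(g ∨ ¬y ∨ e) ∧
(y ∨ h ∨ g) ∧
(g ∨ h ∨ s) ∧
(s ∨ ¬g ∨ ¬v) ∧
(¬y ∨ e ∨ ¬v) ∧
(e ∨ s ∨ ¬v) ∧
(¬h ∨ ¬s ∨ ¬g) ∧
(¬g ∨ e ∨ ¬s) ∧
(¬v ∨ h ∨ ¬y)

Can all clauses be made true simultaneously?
Yes

Yes, the formula is satisfiable.

One satisfying assignment is: y=False, v=False, g=True, e=True, s=False, h=True

Verification: With this assignment, all 24 clauses evaluate to true.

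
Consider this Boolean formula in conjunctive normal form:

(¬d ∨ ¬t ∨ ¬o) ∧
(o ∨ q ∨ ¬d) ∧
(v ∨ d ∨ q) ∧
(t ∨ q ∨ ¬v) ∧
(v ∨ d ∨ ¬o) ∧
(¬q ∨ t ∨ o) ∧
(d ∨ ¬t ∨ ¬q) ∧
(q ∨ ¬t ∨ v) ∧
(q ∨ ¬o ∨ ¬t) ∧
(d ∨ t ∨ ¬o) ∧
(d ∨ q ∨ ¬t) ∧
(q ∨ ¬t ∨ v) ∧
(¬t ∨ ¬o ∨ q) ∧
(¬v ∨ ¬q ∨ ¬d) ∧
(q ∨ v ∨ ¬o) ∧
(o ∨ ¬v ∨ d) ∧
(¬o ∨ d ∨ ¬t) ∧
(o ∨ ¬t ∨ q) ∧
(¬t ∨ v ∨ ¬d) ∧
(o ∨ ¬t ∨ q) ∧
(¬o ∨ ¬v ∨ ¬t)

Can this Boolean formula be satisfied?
Yes

Yes, the formula is satisfiable.

One satisfying assignment is: v=False, t=False, q=True, o=True, d=True

Verification: With this assignment, all 21 clauses evaluate to true.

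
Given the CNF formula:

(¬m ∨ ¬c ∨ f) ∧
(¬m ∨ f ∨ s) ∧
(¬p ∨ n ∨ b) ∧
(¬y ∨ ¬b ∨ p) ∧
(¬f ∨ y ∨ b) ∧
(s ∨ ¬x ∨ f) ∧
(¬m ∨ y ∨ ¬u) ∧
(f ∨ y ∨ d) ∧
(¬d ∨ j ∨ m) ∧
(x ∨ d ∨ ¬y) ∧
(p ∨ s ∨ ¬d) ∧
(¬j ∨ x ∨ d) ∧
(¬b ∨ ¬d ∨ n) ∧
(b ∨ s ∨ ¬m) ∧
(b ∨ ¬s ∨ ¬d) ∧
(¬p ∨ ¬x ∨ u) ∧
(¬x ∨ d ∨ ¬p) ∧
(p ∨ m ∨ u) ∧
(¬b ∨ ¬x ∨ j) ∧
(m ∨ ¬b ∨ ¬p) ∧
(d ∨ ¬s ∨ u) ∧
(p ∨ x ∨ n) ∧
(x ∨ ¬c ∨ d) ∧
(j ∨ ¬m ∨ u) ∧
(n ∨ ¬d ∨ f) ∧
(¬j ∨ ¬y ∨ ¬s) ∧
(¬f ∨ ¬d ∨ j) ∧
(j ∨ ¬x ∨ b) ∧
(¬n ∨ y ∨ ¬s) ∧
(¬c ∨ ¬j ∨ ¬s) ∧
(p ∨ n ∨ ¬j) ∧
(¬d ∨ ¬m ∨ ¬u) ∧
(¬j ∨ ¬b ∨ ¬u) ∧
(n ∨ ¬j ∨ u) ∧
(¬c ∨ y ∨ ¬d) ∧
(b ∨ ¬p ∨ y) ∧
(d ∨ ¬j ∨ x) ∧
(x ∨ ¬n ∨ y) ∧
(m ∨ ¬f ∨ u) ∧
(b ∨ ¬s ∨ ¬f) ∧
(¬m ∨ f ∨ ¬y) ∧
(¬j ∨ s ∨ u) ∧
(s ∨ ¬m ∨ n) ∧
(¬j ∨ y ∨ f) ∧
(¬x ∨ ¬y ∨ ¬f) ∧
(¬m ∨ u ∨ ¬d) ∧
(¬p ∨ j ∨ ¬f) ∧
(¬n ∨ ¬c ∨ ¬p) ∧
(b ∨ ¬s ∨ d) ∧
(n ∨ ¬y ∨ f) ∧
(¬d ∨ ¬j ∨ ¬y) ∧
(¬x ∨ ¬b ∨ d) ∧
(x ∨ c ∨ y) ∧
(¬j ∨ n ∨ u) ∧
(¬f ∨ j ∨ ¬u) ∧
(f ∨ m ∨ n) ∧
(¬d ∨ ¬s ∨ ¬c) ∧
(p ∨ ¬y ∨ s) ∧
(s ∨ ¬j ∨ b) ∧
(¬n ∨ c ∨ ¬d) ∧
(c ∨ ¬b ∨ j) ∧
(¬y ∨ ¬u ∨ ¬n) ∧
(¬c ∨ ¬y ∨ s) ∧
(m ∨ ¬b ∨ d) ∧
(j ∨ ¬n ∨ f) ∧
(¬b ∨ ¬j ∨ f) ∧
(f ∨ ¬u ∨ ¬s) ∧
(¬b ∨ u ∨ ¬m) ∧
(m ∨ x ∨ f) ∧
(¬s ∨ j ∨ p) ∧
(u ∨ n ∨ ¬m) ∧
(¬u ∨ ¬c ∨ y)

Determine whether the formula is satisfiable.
No

No, the formula is not satisfiable.

No assignment of truth values to the variables can make all 72 clauses true simultaneously.

The formula is UNSAT (unsatisfiable).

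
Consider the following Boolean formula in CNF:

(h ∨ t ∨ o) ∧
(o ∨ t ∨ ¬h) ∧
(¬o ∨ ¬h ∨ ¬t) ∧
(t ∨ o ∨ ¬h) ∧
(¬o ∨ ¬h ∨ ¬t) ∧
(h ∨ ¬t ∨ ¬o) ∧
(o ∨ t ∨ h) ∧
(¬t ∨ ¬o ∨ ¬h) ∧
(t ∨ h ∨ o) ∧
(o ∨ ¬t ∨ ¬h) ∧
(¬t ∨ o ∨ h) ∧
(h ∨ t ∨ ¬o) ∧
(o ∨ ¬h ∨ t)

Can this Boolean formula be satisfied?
Yes

Yes, the formula is satisfiable.

One satisfying assignment is: h=True, t=False, o=True

Verification: With this assignment, all 13 clauses evaluate to true.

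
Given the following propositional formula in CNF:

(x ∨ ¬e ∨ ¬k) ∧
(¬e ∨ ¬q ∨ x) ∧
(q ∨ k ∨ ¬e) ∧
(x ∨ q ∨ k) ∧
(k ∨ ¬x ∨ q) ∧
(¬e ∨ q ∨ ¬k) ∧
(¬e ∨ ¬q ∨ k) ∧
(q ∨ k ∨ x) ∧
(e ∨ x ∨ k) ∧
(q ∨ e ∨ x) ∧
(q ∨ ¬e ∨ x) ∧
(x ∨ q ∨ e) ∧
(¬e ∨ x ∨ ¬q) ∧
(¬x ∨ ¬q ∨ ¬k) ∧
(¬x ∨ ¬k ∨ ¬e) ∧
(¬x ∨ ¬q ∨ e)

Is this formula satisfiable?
Yes

Yes, the formula is satisfiable.

One satisfying assignment is: e=False, x=True, k=True, q=False

Verification: With this assignment, all 16 clauses evaluate to true.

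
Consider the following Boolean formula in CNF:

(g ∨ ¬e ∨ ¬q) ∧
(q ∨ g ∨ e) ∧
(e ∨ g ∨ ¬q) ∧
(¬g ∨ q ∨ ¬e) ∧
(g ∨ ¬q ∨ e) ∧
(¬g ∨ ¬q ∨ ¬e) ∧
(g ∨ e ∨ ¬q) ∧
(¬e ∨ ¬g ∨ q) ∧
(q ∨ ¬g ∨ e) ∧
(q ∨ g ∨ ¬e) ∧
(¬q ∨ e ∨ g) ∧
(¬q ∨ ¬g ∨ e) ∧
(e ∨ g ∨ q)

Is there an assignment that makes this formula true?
No

No, the formula is not satisfiable.

No assignment of truth values to the variables can make all 13 clauses true simultaneously.

The formula is UNSAT (unsatisfiable).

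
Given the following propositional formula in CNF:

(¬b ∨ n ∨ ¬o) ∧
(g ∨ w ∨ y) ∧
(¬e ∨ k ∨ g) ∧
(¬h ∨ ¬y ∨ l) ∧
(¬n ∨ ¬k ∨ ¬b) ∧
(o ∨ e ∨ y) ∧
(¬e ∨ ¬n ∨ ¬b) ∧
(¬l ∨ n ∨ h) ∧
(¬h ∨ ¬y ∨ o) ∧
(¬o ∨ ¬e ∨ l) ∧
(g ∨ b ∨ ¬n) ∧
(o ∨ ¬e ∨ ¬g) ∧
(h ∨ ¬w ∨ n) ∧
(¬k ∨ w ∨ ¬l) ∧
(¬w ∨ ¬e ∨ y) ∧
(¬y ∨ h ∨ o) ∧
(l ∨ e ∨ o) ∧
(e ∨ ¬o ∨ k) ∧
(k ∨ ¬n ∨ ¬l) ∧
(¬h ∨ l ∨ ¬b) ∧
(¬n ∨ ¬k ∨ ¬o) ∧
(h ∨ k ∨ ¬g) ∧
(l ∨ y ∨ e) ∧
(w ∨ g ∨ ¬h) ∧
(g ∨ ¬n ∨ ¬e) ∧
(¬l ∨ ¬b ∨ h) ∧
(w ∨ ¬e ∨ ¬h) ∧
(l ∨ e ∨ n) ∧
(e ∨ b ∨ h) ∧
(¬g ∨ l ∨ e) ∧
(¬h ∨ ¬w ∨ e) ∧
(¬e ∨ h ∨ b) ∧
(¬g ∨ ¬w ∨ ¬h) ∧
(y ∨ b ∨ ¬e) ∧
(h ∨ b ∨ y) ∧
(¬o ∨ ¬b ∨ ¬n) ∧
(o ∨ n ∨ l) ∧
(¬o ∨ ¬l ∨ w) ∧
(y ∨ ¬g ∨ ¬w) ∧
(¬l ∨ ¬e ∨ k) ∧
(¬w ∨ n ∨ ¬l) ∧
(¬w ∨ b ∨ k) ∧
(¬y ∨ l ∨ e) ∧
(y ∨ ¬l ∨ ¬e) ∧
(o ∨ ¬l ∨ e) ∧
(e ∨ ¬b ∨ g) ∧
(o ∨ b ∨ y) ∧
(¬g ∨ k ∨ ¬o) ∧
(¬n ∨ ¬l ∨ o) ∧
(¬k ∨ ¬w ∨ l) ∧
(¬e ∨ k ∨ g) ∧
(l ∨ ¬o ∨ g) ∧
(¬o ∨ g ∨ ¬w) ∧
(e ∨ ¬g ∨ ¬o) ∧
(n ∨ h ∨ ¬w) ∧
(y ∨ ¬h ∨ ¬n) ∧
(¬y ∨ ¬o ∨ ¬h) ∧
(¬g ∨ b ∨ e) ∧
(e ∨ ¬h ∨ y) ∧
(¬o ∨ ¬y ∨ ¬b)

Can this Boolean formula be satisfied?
No

No, the formula is not satisfiable.

No assignment of truth values to the variables can make all 60 clauses true simultaneously.

The formula is UNSAT (unsatisfiable).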